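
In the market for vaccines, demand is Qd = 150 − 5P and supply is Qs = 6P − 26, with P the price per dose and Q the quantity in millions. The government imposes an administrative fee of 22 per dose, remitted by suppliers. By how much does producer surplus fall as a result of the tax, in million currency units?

Before the tax: set 150 − 5P = 6P − 26 → P* = 16, Q* = 70.
With the tax collected from suppliers, supply shifts: Qs = 6(P − 22) − 26.
New equilibrium: buyers pay 28, suppliers receive 6, Q = 10. (Wedge: Pb − Ps = 22.)
ΔPS is the trapezoid between Q = 10 and Q = 70 of height 10: ½ · (70 + 10) · 10 = 400.

Producer surplus falls by 400 million.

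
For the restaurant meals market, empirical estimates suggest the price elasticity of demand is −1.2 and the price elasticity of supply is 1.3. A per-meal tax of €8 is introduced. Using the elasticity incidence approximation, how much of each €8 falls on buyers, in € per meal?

Buyers bear ≈ €4.16 per meal.

Incidence ratio: buyers' share ≈ εs / (εs + |εd|) = 1.3 / (1.3 + 1.2) = 0.52.
So buyers bear ≈ 0.52 × €8 = €4.16; sellers bear €3.84.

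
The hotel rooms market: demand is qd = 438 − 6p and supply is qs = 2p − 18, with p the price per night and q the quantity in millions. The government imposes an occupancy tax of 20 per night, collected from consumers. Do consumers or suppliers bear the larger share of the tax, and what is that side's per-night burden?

Without the tax, 438 − 6p = 2p − 18 gives 8p = 456, so p* = 57 and q* = 96.
With the tax collected from consumers, demand (in seller-price terms) shifts: qd = 438 − 6(p + 20).
New equilibrium: consumers pay 62, suppliers receive 42, q = 66. (Wedge: pb − ps = 20.)
Per-night burden: consumers 5, suppliers 15.
Suppliers take the larger share because supply is less price-elastic here (demand slope 6 vs supply slope 2).
The less price-elastic side of the market bears the larger share of a per-unit tax.

Suppliers bear the larger share: 15 per night.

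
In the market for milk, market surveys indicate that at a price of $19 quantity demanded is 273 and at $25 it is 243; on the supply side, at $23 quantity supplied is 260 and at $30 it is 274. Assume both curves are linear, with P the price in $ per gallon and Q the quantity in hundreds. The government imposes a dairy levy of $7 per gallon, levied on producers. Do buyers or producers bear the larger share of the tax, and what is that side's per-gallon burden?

Producers bear the larger share: $5 per gallon.

Demand slope: (243 − 273)/(25 − 19) = -5, so Qd = 368 − 5P.
Supply slope: (274 − 260)/(30 − 23) = 2, so Qs = 2P + 214.
Before the tax: set 368 − 5P = 2P + 214 → P* = $22, Q* = 258.
With the tax collected from producers, supply shifts: Qs = 2(P − 7) + 214.
Solving gives Q = 248 with buyers paying $24 and producers receiving $17 (the $7 wedge).
Per-gallon burden: buyers $2, producers $5.
Producers take the larger share because supply is less price-elastic here (demand slope 5 vs supply slope 2).
The less price-elastic side of the market bears the larger share of a per-unit tax.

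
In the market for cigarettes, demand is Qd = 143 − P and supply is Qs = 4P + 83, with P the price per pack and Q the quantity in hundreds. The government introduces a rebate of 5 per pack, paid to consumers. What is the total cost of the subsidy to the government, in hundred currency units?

Before the subsidy: set 143 − P = 4P + 83 → P* = 12, Q* = 131.
With a per-unit subsidy paid to consumers, each effectively pays P − 5, so demand becomes Qd = 143 − (P − 5).
New equilibrium: consumers pay 8, suppliers receive 13, Q = 135. (Wedge: Pb − Ps = −5.)
Outlay = t · Q = 5 · 135 = 675.

Government outlay = 675 hundred.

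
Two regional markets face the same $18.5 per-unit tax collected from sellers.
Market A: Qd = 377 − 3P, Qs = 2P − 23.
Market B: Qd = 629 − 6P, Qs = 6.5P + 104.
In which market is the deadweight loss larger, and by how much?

Market A: pre-tax P* = $80, Q* = 137; post-tax Q = 114.8; deadweight loss = $205.35.
Market B: pre-tax P* = $42, Q* = 377; post-tax Q = 319.28; deadweight loss = $533.91.
Difference: $205.35 vs $533.91 → market B is larger by $328.56.

Market B, by $328.56.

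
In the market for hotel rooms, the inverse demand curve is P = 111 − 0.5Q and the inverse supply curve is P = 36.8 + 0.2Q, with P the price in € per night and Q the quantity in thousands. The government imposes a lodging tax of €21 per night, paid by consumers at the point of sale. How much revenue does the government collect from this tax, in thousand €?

Inverting to Q(P) form: Qd = 222 − 2P; Qs = 5P − 184.
Without the tax, 222 − 2P = 5P − 184 gives 7P = 406, so P* = €58 and Q* = 106.
With the tax collected from consumers, demand (in seller-price terms) shifts: Qd = 222 − 2(P + 21).
New equilibrium: consumers pay €73, suppliers receive €52, Q = 76. (Wedge: Pb − Ps = 21.)
Revenue = t · Q = 21 · 76 = €1596.

Tax revenue = €1596 thousand.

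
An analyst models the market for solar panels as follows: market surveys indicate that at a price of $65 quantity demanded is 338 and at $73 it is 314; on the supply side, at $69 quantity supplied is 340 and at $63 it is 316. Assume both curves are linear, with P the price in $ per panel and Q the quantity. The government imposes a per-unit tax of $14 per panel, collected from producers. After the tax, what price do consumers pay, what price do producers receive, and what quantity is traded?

Demand slope: (314 − 338)/(73 − 65) = -3, so Qd = 533 − 3P.
Supply slope: (316 − 340)/(63 − 69) = 4, so Qs = 4P + 64.
Without the tax, 533 − 3P = 4P + 64 gives 7P = 469, so P* = $67 and Q* = 332.
With the tax collected from producers, supply shifts: Qs = 4(P − 14) + 64.
New equilibrium: consumers pay $75, producers receive $61, Q = 308. (Wedge: Pb − Ps = 14.)

Consumers pay $75; producers receive $61; quantity = 308.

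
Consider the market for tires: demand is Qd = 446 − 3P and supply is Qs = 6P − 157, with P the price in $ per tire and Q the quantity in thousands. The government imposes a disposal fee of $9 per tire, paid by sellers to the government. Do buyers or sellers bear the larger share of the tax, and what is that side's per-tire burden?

Buyers bear the larger share: $6 per tire.

Without the tax, 446 − 3P = 6P − 157 gives 9P = 603, so P* = $67 and Q* = 245.
With the tax collected from sellers, supply shifts: Qs = 6(P − 9) − 157.
New equilibrium: buyers pay $73, sellers receive $64, Q = 227. (Wedge: Pb − Ps = 9.)
Per-tire burden: buyers $6, sellers $3.
Buyers take the larger share because demand is less price-elastic here (demand slope 3 vs supply slope 6).
The less price-elastic side of the market bears the larger share of a per-unit tax.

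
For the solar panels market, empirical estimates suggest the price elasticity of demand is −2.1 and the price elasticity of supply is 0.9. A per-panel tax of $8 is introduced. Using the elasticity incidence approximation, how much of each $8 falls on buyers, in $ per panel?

Incidence ratio: buyers' share ≈ εs / (εs + |εd|) = 0.9 / (0.9 + 2.1) = 0.3.
So buyers bear ≈ 0.3 × $8 = $2.4; producers bear $5.6.

Buyers bear ≈ $2.4 per panel.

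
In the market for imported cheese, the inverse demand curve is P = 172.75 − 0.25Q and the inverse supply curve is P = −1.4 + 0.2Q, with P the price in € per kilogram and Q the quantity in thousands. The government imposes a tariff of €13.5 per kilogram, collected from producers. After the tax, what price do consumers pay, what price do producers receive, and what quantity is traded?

Consumers pay €83.5; producers receive €70; quantity = 357.

Rewrite in direct form: Qd = 691 − 4P and Qs = 5P + 7.
Before the tax: set 691 − 4P = 5P + 7 → P* = €76, Q* = 387.
With the tax collected from producers, supply shifts: Qs = 5(P − 13.5) + 7.
New equilibrium: consumers pay €83.5, producers receive €70, Q = 357. (Wedge: Pb − Ps = 13.5.)
The less price-elastic side of the market bears the larger share of a per-unit tax.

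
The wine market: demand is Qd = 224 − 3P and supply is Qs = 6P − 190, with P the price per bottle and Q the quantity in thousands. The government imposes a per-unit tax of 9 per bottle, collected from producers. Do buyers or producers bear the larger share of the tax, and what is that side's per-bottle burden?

Without the tax, 224 − 3P = 6P − 190 gives 9P = 414, so P* = 46 and Q* = 86.
With the tax collected from producers, supply shifts: Qs = 6(P − 9) − 190.
Solving gives Q = 68 with buyers paying 52 and producers receiving 43 (the 9 wedge).
Per-bottle burden: buyers 6, producers 3.
Buyers take the larger share because demand is less price-elastic here (demand slope 3 vs supply slope 6).
The less price-elastic side of the market bears the larger share of a per-unit tax.

Buyers bear the larger share: 6 per bottle.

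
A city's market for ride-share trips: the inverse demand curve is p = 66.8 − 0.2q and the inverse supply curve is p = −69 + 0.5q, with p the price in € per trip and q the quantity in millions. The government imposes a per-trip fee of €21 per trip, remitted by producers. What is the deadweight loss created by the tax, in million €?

Rewrite in direct form: qd = 334 − 5p and qs = 2p + 138.
Before the tax: set 334 − 5p = 2p + 138 → p* = €28, q* = 194.
With the tax collected from producers, supply shifts: qs = 2(p − 21) + 138.
New equilibrium: consumers pay €34, producers receive €13, q = 164. (Wedge: pb − ps = 21.)
Quantity falls by |ΔQ| = |194 − 164| = 30.
DWL = ½ · t · |ΔQ| = ½ · 21 · 30 = €315.

Deadweight loss = €315 million.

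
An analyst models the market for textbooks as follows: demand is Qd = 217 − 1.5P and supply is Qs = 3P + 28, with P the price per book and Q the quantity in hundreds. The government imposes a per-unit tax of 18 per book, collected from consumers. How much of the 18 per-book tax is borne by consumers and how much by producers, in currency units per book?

Consumers bear 12 per book; producers bear 6 per book.

Without the tax, 217 − 1.5P = 3P + 28 gives 4.5P = 189, so P* = 42 and Q* = 154.
With the tax collected from consumers, demand (in seller-price terms) shifts: Qd = 217 − 1.5(P + 18).
New equilibrium: consumers pay 54, producers receive 36, Q = 136. (Wedge: Pb − Ps = 18.)
Burden on consumers: 12; on producers: 6. (They sum to 18.)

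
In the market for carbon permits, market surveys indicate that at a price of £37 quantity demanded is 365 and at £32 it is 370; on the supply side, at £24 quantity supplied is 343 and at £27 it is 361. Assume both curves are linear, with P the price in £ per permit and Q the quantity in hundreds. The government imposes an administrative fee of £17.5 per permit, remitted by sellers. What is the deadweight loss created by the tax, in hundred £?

Deadweight loss = £131.25 hundred.

Demand slope: (370 − 365)/(32 − 37) = -1, so Qd = 402 − P.
Supply slope: (361 − 343)/(27 − 24) = 6, so Qs = 6P + 199.
Without the tax, 402 − P = 6P + 199 gives 7P = 203, so P* = £29 and Q* = 373.
With the tax collected from sellers, supply shifts: Qs = 6(P − 17.5) + 199.
New equilibrium: consumers pay £44, sellers receive £26.5, Q = 358. (Wedge: Pb − Ps = 17.5.)
Quantity falls by |ΔQ| = |373 − 358| = 15.
DWL = ½ · t · |ΔQ| = ½ · 17.5 · 15 = £131.25.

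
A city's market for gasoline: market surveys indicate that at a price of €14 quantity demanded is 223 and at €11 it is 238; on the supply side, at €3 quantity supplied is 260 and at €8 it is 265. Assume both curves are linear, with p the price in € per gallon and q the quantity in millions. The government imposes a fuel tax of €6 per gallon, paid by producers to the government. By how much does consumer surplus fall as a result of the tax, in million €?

Demand slope: (238 − 223)/(11 − 14) = -5, so qd = 293 − 5p.
Supply slope: (265 − 260)/(8 − 3) = 1, so qs = p + 257.
Without the tax, 293 − 5p = p + 257 gives 6p = 36, so p* = €6 and q* = 263.
With the tax collected from producers, supply shifts: qs = (p − 6) + 257.
New equilibrium: buyers pay €7, producers receive €1, q = 258. (Wedge: pb − ps = 6.)
ΔCS is the trapezoid between Q = 258 and Q = 263 of height €1: ½ · (263 + 258) · 1 = €260.5.

Consumer surplus falls by €260.5 million.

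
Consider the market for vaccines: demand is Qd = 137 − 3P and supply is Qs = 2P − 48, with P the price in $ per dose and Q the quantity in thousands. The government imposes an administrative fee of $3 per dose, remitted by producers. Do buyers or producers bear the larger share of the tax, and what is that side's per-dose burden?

Before the tax: set 137 − 3P = 2P − 48 → P* = $37, Q* = 26.
With the tax collected from producers, supply shifts: Qs = 2(P − 3) − 48.
Solving gives Q = 22.4 with buyers paying $38.2 and producers receiving $35.2 (the $3 wedge).
Per-dose burden: buyers $1.2, producers $1.8.
Producers take the larger share because supply is less price-elastic here (demand slope 3 vs supply slope 2).
The less price-elastic side of the market bears the larger share of a per-unit tax.

Producers bear the larger share: $1.8 per dose.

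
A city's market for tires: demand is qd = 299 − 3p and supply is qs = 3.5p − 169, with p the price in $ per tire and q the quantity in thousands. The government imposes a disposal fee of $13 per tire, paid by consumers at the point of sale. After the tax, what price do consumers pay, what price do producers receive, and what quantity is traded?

Without the tax, 299 − 3p = 3.5p − 169 gives 6.5p = 468, so p* = $72 and q* = 83.
With the tax collected from consumers, demand (in seller-price terms) shifts: qd = 299 − 3(p + 13).
Solving gives q = 62 with consumers paying $79 and producers receiving $66 (the $13 wedge).
The less price-elastic side of the market bears the larger share of a per-unit tax.

Consumers pay $79; producers receive $66; quantity = 62.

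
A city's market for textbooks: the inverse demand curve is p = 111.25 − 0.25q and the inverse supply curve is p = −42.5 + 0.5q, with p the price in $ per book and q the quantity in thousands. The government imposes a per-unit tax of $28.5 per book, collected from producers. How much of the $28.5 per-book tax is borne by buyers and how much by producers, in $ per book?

Inverting to q(p) form: qd = 445 − 4p; qs = 2p + 85.
Without the tax, 445 − 4p = 2p + 85 gives 6p = 360, so p* = $60 and q* = 205.
With the tax collected from producers, supply shifts: qs = 2(p − 28.5) + 85.
Solving gives q = 167 with buyers paying $69.5 and producers receiving $41 (the $28.5 wedge).
Burden on buyers: $9.5; on producers: $19. (They sum to $28.5.)
The less price-elastic side of the market bears the larger share of a per-unit tax.

Buyers bear $9.5 per book; producers bear $19 per book.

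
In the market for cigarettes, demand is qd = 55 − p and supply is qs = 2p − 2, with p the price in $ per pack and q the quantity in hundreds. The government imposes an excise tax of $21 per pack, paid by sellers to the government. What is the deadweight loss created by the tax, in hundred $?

Without the tax, 55 − p = 2p − 2 gives 3p = 57, so p* = $19 and q* = 36.
With the tax collected from sellers, supply shifts: qs = 2(p − 21) − 2.
New equilibrium: buyers pay $33, sellers receive $12, q = 22. (Wedge: pb − ps = 21.)
Quantity falls by |ΔQ| = |36 − 22| = 14.
DWL = ½ · t · |ΔQ| = ½ · 21 · 14 = $147.

Deadweight loss = $147 hundred.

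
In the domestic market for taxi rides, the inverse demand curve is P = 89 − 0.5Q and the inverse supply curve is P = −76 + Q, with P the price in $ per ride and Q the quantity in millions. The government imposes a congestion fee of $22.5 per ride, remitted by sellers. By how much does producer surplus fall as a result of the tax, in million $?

Producer surplus falls by $1537.5 million.

Inverting to Q(P) form: Qd = 178 − 2P; Qs = P + 76.
Before the tax: set 178 − 2P = P + 76 → P* = $34, Q* = 110.
With the tax collected from sellers, supply shifts: Qs = (P − 22.5) + 76.
New equilibrium: consumers pay $41.5, sellers receive $19, Q = 95. (Wedge: Pb − Ps = 22.5.)
ΔPS is the trapezoid between Q = 95 and Q = 110 of height $15: ½ · (110 + 95) · 15 = $1537.5.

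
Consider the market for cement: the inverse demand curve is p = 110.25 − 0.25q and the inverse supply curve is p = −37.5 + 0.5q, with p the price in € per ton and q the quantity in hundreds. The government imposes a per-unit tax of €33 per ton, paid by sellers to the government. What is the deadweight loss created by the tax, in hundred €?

Deadweight loss = €726 hundred.

Inverting to q(p) form: qd = 441 − 4p; qs = 2p + 75.
Before the tax: set 441 − 4p = 2p + 75 → p* = €61, q* = 197.
With the tax collected from sellers, supply shifts: qs = 2(p − 33) + 75.
Solving gives q = 153 with buyers paying €72 and sellers receiving €39 (the €33 wedge).
Quantity falls by |ΔQ| = |197 − 153| = 44.
DWL = ½ · t · |ΔQ| = ½ · 33 · 44 = €726.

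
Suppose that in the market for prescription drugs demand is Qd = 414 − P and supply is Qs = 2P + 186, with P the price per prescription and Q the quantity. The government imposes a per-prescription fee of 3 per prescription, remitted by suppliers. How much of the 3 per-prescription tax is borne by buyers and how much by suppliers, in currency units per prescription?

Buyers bear 2 per prescription; suppliers bear 1 per prescription.

Before the tax: set 414 − P = 2P + 186 → P* = 76, Q* = 338.
With the tax collected from suppliers, supply shifts: Qs = 2(P − 3) + 186.
Solving gives Q = 336 with buyers paying 78 and suppliers receiving 75 (the 3 wedge).
Burden on buyers: 2; on suppliers: 1. (They sum to 3.)
The less price-elastic side of the market bears the larger share of a per-unit tax.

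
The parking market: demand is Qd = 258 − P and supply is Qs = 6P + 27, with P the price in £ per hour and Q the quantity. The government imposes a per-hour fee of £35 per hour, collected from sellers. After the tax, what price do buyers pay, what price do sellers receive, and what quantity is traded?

Buyers pay £63; sellers receive £28; quantity = 195.

Without the tax, 258 − P = 6P + 27 gives 7P = 231, so P* = £33 and Q* = 225.
With the tax collected from sellers, supply shifts: Qs = 6(P − 35) + 27.
Solving gives Q = 195 with buyers paying £63 and sellers receiving £28 (the £35 wedge).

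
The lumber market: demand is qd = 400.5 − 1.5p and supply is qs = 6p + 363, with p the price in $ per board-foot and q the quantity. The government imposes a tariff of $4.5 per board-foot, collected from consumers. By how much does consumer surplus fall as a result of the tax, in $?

Consumer surplus falls by $1405.08.

Before the tax: set 400.5 − 1.5p = 6p + 363 → p* = $5, q* = 393.
With the tax collected from consumers, demand (in seller-price terms) shifts: qd = 400.5 − 1.5(p + 4.5).
New equilibrium: consumers pay $8.6, producers receive $4.1, q = 387.6. (Wedge: pb − ps = 4.5.)
ΔCS is the trapezoid between Q = 387.6 and Q = 393 of height $3.6: ½ · (393 + 387.6) · 3.6 = $1405.08.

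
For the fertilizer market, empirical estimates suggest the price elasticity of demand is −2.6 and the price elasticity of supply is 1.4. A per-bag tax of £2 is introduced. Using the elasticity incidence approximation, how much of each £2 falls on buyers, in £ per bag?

Buyers bear ≈ £0.7 per bag.

Incidence ratio: buyers' share ≈ εs / (εs + |εd|) = 1.4 / (1.4 + 2.6) = 0.35.
So buyers bear ≈ 0.35 × £2 = £0.7; suppliers bear £1.3.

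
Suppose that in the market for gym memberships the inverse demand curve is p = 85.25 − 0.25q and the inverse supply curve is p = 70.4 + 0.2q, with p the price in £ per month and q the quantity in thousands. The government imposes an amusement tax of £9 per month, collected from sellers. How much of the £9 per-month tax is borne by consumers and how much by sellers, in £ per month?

Consumers bear £5 per month; sellers bear £4 per month.

Rewrite in direct form: qd = 341 − 4p and qs = 5p − 352.
Without the tax, 341 − 4p = 5p − 352 gives 9p = 693, so p* = £77 and q* = 33.
With the tax collected from sellers, supply shifts: qs = 5(p − 9) − 352.
Solving gives q = 13 with consumers paying £82 and sellers receiving £73 (the £9 wedge).
Burden on consumers: £5; on sellers: £4. (They sum to £9.)
The less price-elastic side of the market bears the larger share of a per-unit tax.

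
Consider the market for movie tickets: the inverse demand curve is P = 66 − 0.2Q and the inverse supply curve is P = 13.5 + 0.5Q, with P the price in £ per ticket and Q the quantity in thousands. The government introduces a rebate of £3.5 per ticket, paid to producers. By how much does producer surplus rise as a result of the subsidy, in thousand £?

Producer surplus rises by £193.75 thousand.

Inverting to Q(P) form: Qd = 330 − 5P; Qs = 2P − 27.
Before the subsidy: set 330 − 5P = 2P − 27 → P* = £51, Q* = 75.
With a per-unit subsidy paid to producers, each receives P + 3.5 per unit sold, so supply becomes Qs = 2(P + 3.5) − 27.
New equilibrium: consumers pay £50, producers receive £53.5, Q = 80. (Wedge: Pb − Ps = −3.5.)
ΔPS is the trapezoid between Q = 80 and Q = 75 of height £2.5: ½ · (75 + 80) · 2.5 = £193.75.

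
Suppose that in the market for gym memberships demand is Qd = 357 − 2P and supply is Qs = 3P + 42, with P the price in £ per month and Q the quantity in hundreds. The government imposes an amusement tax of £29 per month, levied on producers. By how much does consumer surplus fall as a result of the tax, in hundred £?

Before the tax: set 357 − 2P = 3P + 42 → P* = £63, Q* = 231.
With the tax collected from producers, supply shifts: Qs = 3(P − 29) + 42.
Solving gives Q = 196.2 with consumers paying £80.4 and producers receiving £51.4 (the £29 wedge).
ΔCS is the trapezoid between Q = 196.2 and Q = 231 of height £17.4: ½ · (231 + 196.2) · 17.4 = £3716.64.

Consumer surplus falls by £3716.64 hundred.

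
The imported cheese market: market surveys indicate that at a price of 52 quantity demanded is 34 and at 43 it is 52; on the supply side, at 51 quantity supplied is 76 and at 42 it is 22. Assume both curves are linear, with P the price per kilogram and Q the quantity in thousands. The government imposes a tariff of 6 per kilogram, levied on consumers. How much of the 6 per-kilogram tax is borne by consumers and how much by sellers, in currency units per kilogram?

Demand slope: (52 − 34)/(43 − 52) = -2, so Qd = 138 − 2P.
Supply slope: (22 − 76)/(42 − 51) = 6, so Qs = 6P − 230.
Before the tax: set 138 − 2P = 6P − 230 → P* = 46, Q* = 46.
With the tax collected from consumers, demand (in seller-price terms) shifts: Qd = 138 − 2(P + 6).
New equilibrium: consumers pay 50.5, sellers receive 44.5, Q = 37. (Wedge: Pb − Ps = 6.)
Burden on consumers: 4.5; on sellers: 1.5. (They sum to 6.)
The less price-elastic side of the market bears the larger share of a per-unit tax.

Consumers bear 4.5 per kilogram; sellers bear 1.5 per kilogram.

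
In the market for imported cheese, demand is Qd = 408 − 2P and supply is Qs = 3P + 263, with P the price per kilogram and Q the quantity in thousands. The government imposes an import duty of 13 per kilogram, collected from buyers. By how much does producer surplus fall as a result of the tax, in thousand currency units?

Before the tax: set 408 − 2P = 3P + 263 → P* = 29, Q* = 350.
With the tax collected from buyers, demand (in seller-price terms) shifts: Qd = 408 − 2(P + 13).
Solving gives Q = 334.4 with buyers paying 36.8 and producers receiving 23.8 (the 13 wedge).
ΔPS is the trapezoid between Q = 334.4 and Q = 350 of height 5.2: ½ · (350 + 334.4) · 5.2 = 1779.44.

Producer surplus falls by 1779.44 thousand.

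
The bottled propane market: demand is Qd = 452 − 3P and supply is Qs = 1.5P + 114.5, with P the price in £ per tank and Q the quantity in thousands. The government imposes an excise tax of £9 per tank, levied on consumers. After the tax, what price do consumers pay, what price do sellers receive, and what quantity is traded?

Consumers pay £78; sellers receive £69; quantity = 218.

Without the tax, 452 − 3P = 1.5P + 114.5 gives 4.5P = 337.5, so P* = £75 and Q* = 227.
With the tax collected from consumers, demand (in seller-price terms) shifts: Qd = 452 − 3(P + 9).
New equilibrium: consumers pay £78, sellers receive £69, Q = 218. (Wedge: Pb − Ps = 9.)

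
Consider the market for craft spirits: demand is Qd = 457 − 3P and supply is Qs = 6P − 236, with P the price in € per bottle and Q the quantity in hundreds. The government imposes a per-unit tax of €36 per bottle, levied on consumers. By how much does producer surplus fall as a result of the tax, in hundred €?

Without the tax, 457 − 3P = 6P − 236 gives 9P = 693, so P* = €77 and Q* = 226.
With the tax collected from consumers, demand (in seller-price terms) shifts: Qd = 457 − 3(P + 36).
Solving gives Q = 154 with consumers paying €101 and producers receiving €65 (the €36 wedge).
ΔPS is the trapezoid between Q = 154 and Q = 226 of height €12: ½ · (226 + 154) · 12 = €2280.

Producer surplus falls by €2280 hundred.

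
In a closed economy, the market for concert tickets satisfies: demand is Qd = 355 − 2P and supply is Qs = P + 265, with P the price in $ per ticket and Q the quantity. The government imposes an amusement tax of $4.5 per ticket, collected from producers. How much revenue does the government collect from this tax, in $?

Before the tax: set 355 − 2P = P + 265 → P* = $30, Q* = 295.
With the tax collected from producers, supply shifts: Qs = (P − 4.5) + 265.
New equilibrium: consumers pay $31.5, producers receive $27, Q = 292. (Wedge: Pb − Ps = 4.5.)
Revenue = t · Q = 4.5 · 292 = $1314.

Tax revenue = $1314.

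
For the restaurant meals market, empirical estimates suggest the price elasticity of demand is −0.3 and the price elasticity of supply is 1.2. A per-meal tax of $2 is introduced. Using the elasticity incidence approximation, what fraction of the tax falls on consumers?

Incidence ratio: consumers' share ≈ εs / (εs + |εd|) = 1.2 / (1.2 + 0.3) = 0.8.
Supply is the more elastic side, so consumers bear the larger share.

Consumers' share ≈ 0.8.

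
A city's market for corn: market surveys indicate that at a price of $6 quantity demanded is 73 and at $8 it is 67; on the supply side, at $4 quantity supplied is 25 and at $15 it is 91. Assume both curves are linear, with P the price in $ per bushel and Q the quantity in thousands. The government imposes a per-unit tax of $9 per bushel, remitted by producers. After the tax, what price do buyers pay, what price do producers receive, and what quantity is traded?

Demand slope: (67 − 73)/(8 − 6) = -3, so Qd = 91 − 3P.
Supply slope: (91 − 25)/(15 − 4) = 6, so Qs = 6P + 1.
Without the tax, 91 − 3P = 6P + 1 gives 9P = 90, so P* = $10 and Q* = 61.
With the tax collected from producers, supply shifts: Qs = 6(P − 9) + 1.
New equilibrium: buyers pay $16, producers receive $7, Q = 43. (Wedge: Pb − Ps = 9.)
The less price-elastic side of the market bears the larger share of a per-unit tax.

Buyers pay $16; producers receive $7; quantity = 43.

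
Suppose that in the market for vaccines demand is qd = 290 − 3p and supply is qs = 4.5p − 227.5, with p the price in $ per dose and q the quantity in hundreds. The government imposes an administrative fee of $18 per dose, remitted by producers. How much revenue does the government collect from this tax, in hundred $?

Tax revenue = $910.8 hundred.

Before the tax: set 290 − 3p = 4.5p − 227.5 → p* = $69, q* = 83.
With the tax collected from producers, supply shifts: qs = 4.5(p − 18) − 227.5.
New equilibrium: consumers pay $79.8, producers receive $61.8, q = 50.6. (Wedge: pb − ps = 18.)
Revenue = t · Q = 18 · 50.6 = $910.8.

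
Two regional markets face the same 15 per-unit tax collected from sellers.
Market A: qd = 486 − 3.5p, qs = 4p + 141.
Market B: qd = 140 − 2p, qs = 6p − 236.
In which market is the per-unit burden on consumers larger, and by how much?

Market B, by 3.25.

Market A: pre-tax p* = 46, q* = 325; post-tax q = 297; per-unit burden on consumers = 8.
Market B: pre-tax p* = 47, q* = 46; post-tax q = 23.5; per-unit burden on consumers = 11.25.
Difference: 8 vs 11.25 → market B is larger by 3.25.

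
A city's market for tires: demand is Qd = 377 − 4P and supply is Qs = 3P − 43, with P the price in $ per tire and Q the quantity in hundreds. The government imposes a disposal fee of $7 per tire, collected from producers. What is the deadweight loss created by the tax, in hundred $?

Deadweight loss = $42 hundred.

Before the tax: set 377 − 4P = 3P − 43 → P* = $60, Q* = 137.
With the tax collected from producers, supply shifts: Qs = 3(P − 7) − 43.
New equilibrium: buyers pay $63, producers receive $56, Q = 125. (Wedge: Pb − Ps = 7.)
Quantity falls by |ΔQ| = |137 − 125| = 12.
DWL = ½ · t · |ΔQ| = ½ · 7 · 12 = $42.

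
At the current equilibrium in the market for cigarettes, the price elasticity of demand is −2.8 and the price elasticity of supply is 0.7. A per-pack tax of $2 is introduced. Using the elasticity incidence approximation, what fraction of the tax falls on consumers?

Incidence ratio: consumers' share ≈ εs / (εs + |εd|) = 0.7 / (0.7 + 2.8) = 0.2.
Supply is the less elastic side, so consumers bear the smaller share.

Consumers' share ≈ 0.2.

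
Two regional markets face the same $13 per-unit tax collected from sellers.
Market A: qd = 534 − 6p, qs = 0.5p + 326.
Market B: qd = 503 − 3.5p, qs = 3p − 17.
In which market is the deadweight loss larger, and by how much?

Market A: pre-tax p* = $32, q* = 342; post-tax q = 336; deadweight loss = $39.
Market B: pre-tax p* = $80, q* = 223; post-tax q = 202; deadweight loss = $136.5.
Difference: $39 vs $136.5 → market B is larger by $97.5.

Market B, by $97.5.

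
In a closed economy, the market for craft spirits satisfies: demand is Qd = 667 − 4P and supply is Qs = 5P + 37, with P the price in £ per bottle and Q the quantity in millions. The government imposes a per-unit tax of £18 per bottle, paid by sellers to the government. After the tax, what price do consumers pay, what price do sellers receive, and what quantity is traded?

Without the tax, 667 − 4P = 5P + 37 gives 9P = 630, so P* = £70 and Q* = 387.
With the tax collected from sellers, supply shifts: Qs = 5(P − 18) + 37.
Solving gives Q = 347 with consumers paying £80 and sellers receiving £62 (the £18 wedge).

Consumers pay £80; sellers receive £62; quantity = 347.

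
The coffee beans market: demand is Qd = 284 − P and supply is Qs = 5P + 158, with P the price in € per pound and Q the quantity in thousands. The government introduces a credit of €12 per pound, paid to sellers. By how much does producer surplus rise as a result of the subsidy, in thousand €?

Producer surplus rises by €536 thousand.

Without the subsidy, 284 − P = 5P + 158 gives 6P = 126, so P* = €21 and Q* = 263.
With a per-unit subsidy paid to sellers, each receives P + 12 per unit sold, so supply becomes Qs = 5(P + 12) + 158.
Solving gives Q = 273 with buyers paying €11 and sellers receiving €23 (the €12 wedge).
ΔPS is the trapezoid between Q = 273 and Q = 263 of height €2: ½ · (263 + 273) · 2 = €536.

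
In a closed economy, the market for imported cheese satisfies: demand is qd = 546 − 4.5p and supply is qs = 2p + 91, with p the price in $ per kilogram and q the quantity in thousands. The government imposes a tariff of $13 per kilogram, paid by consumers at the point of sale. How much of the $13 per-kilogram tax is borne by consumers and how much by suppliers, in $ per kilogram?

Consumers bear $4 per kilogram; suppliers bear $9 per kilogram.

Before the tax: set 546 − 4.5p = 2p + 91 → p* = $70, q* = 231.
With the tax collected from consumers, demand (in seller-price terms) shifts: qd = 546 − 4.5(p + 13).
New equilibrium: consumers pay $74, suppliers receive $61, q = 213. (Wedge: pb − ps = 13.)
Burden on consumers: $4; on suppliers: $9. (They sum to $13.)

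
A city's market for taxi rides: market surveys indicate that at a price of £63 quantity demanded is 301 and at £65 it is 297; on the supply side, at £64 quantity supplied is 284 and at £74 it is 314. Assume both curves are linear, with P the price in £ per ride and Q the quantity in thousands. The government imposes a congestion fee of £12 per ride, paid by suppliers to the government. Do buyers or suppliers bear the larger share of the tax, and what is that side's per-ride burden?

Demand slope: (297 − 301)/(65 − 63) = -2, so Qd = 427 − 2P.
Supply slope: (314 − 284)/(74 − 64) = 3, so Qs = 3P + 92.
Without the tax, 427 − 2P = 3P + 92 gives 5P = 335, so P* = £67 and Q* = 293.
With the tax collected from suppliers, supply shifts: Qs = 3(P − 12) + 92.
New equilibrium: buyers pay £74.2, suppliers receive £62.2, Q = 278.6. (Wedge: Pb − Ps = 12.)
Per-ride burden: buyers £7.2, suppliers £4.8.
Buyers take the larger share because demand is less price-elastic here (demand slope 2 vs supply slope 3).
The less price-elastic side of the market bears the larger share of a per-unit tax.

Buyers bear the larger share: £7.2 per ride.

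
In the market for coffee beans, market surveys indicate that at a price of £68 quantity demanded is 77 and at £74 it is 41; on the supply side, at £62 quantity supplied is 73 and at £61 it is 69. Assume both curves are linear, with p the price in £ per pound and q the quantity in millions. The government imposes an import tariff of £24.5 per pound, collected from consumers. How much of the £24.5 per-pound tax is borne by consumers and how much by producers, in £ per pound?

Consumers bear £9.8 per pound; producers bear £14.7 per pound.

Demand slope: (41 − 77)/(74 − 68) = -6, so qd = 485 − 6p.
Supply slope: (69 − 73)/(61 − 62) = 4, so qs = 4p − 175.
Before the tax: set 485 − 6p = 4p − 175 → p* = £66, q* = 89.
With the tax collected from consumers, demand (in seller-price terms) shifts: qd = 485 − 6(p + 24.5).
New equilibrium: consumers pay £75.8, producers receive £51.3, q = 30.2. (Wedge: pb − ps = 24.5.)
Burden on consumers: £9.8; on producers: £14.7. (They sum to £24.5.)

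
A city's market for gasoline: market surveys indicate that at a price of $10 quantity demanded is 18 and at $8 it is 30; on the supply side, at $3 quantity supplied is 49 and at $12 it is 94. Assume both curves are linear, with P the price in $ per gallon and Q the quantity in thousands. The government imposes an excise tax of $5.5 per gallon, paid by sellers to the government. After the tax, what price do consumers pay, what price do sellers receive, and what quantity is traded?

Demand slope: (30 − 18)/(8 − 10) = -6, so Qd = 78 − 6P.
Supply slope: (94 − 49)/(12 − 3) = 5, so Qs = 5P + 34.
Before the tax: set 78 − 6P = 5P + 34 → P* = $4, Q* = 54.
With the tax collected from sellers, supply shifts: Qs = 5(P − 5.5) + 34.
Solving gives Q = 39 with consumers paying $6.5 and sellers receiving $1 (the $5.5 wedge).

Consumers pay $6.5; sellers receive $1; quantity = 39.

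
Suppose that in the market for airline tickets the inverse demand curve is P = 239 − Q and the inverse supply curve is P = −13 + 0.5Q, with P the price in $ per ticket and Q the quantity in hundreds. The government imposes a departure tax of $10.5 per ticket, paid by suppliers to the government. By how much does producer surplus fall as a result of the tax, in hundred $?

Rewrite in direct form: Qd = 239 − P and Qs = 2P + 26.
Before the tax: set 239 − P = 2P + 26 → P* = $71, Q* = 168.
With the tax collected from suppliers, supply shifts: Qs = 2(P − 10.5) + 26.
New equilibrium: buyers pay $78, suppliers receive $67.5, Q = 161. (Wedge: Pb − Ps = 10.5.)
ΔPS is the trapezoid between Q = 161 and Q = 168 of height $3.5: ½ · (168 + 161) · 3.5 = $575.75.

Producer surplus falls by $575.75 hundred.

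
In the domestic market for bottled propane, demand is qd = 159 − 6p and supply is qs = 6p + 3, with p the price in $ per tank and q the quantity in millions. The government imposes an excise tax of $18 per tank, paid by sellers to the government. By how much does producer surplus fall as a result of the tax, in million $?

Producer surplus falls by $486 million.

Before the tax: set 159 − 6p = 6p + 3 → p* = $13, q* = 81.
With the tax collected from sellers, supply shifts: qs = 6(p − 18) + 3.
New equilibrium: buyers pay $22, sellers receive $4, q = 27. (Wedge: pb − ps = 18.)
ΔPS is the trapezoid between Q = 27 and Q = 81 of height $9: ½ · (81 + 27) · 9 = $486.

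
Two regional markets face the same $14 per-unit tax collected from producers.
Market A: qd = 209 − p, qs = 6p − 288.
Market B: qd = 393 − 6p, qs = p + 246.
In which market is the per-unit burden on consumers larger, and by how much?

Market A, by $10.

Market A: pre-tax p* = $71, q* = 138; post-tax q = 126; per-unit burden on consumers = $12.
Market B: pre-tax p* = $21, q* = 267; post-tax q = 255; per-unit burden on consumers = $2.
Difference: $12 vs $2 → market A is larger by $10.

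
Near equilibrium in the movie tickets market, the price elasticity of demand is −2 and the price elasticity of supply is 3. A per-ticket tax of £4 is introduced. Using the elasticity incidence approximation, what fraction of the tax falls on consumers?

Consumers' share ≈ 0.6.

Incidence ratio: consumers' share ≈ εs / (εs + |εd|) = 3 / (3 + 2) = 0.6.
Supply is the more elastic side, so consumers bear the larger share.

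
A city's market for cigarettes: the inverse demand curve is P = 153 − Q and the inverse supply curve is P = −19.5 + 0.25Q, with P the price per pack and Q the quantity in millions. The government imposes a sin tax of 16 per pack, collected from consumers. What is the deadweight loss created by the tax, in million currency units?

Inverting to Q(P) form: Qd = 153 − P; Qs = 4P + 78.
Before the tax: set 153 − P = 4P + 78 → P* = 15, Q* = 138.
With the tax collected from consumers, demand (in seller-price terms) shifts: Qd = 153 − (P + 16).
Solving gives Q = 125.2 with consumers paying 27.8 and suppliers receiving 11.8 (the 16 wedge).
Quantity falls by |ΔQ| = |138 − 125.2| = 12.8.
DWL = ½ · t · |ΔQ| = ½ · 16 · 12.8 = 102.4.

Deadweight loss = 102.4 million.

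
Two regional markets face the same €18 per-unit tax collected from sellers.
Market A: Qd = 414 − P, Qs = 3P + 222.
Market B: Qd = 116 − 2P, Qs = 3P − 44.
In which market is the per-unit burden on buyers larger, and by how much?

Market A: pre-tax P* = €48, Q* = 366; post-tax Q = 352.5; per-unit burden on buyers = €13.5.
Market B: pre-tax P* = €32, Q* = 52; post-tax Q = 30.4; per-unit burden on buyers = €10.8.
Difference: €13.5 vs €10.8 → market A is larger by €2.7.

Market A, by €2.7.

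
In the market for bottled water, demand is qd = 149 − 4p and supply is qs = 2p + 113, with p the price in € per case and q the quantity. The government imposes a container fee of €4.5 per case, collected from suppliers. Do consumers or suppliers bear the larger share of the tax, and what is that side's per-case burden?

Without the tax, 149 − 4p = 2p + 113 gives 6p = 36, so p* = €6 and q* = 125.
With the tax collected from suppliers, supply shifts: qs = 2(p − 4.5) + 113.
Solving gives q = 119 with consumers paying €7.5 and suppliers receiving €3 (the €4.5 wedge).
Per-case burden: consumers €1.5, suppliers €3.
Suppliers take the larger share because supply is less price-elastic here (demand slope 4 vs supply slope 2).
The less price-elastic side of the market bears the larger share of a per-unit tax.

Suppliers bear the larger share: €3 per case.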